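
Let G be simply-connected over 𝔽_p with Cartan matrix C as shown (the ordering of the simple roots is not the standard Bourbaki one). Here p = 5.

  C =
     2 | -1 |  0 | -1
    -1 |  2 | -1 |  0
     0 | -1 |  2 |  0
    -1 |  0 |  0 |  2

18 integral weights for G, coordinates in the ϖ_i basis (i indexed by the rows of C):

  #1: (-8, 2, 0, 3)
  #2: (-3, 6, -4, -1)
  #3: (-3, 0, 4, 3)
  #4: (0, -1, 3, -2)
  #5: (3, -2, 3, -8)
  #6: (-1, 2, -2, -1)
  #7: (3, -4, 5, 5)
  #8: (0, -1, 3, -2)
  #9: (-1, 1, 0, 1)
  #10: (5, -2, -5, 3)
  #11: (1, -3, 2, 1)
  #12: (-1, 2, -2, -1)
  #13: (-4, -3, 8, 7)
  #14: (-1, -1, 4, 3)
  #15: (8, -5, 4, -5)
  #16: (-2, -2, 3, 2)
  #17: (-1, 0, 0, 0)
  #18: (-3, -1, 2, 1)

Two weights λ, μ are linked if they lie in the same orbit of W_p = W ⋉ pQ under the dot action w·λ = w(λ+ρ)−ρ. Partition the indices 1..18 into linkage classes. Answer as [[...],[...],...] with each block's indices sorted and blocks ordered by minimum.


C ↔ A_4 under row/col permutation; |W(A_4)| = 120.

λ_j+ρ reflected into Ā_5 (⟨·,θ^∨⟩≤5); 4-tuples as given:

  [1] (0, 1, 1, 1) · [2] (0, 2, 1, 0) · [3] (0, 1, 1, 1) · [4] (0, 0, 4, 1) · [5] (1, 1, 2, 1) · [6] (0, 2, 1, 0) · [7] (1, 1, 2, 1) · [8] (0, 0, 4, 1) · [9] (0, 2, 1, 2) · [10] (0, 0, 4, 1) · [11] (0, 2, 1, 2) · [12] (0, 2, 1, 0) · [13] (0, 2, 1, 2) · [14] (0, 0, 1, 0) · [15] (0, 0, 4, 1) · [16] (1, 1, 2, 1) · [17] (0, 1, 1, 1) · [18] (0, 2, 1, 0)

Partition of {1..18} into 6 W_5-dot-orbits:

[[1, 3, 17], [2, 6, 12, 18], [4, 8, 10, 15], [5, 7, 16], [9, 11, 13], [14]]


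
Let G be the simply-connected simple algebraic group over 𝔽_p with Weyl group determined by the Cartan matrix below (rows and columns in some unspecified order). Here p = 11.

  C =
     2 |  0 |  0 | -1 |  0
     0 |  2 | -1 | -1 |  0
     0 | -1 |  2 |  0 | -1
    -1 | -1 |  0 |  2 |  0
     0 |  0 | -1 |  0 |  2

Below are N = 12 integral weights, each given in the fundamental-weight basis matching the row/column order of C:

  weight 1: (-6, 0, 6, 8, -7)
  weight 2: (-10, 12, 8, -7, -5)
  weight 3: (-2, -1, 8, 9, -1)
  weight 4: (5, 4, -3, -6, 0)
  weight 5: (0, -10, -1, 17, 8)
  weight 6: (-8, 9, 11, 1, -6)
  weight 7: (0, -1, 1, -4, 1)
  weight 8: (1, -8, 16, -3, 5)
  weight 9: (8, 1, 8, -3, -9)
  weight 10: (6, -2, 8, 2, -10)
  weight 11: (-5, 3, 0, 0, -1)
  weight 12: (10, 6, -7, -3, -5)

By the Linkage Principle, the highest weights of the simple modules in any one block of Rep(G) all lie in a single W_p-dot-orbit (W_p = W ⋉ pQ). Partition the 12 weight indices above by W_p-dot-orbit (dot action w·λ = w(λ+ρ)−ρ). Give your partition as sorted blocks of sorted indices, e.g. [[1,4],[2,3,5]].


C ↔ A_5 under row/col permutation; |W(A_5)| = 720.

Alcove-folded reps (p=11, 12 weights, presented ϖ-order):

  λ_1+ρ ↦ (1, 1, 1, 3, 0) · λ_2+ρ ↦ (4, 2, 2, 0, 2) · λ_3+ρ ↦ (0, 0, 1, 2, 1) · λ_4+ρ ↦ (1, 1, 1, 3, 0) · λ_5+ρ ↦ (0, 0, 1, 2, 1) · λ_6+ρ ↦ (1, 1, 1, 3, 0) · λ_7+ρ ↦ (0, 0, 1, 2, 1) · λ_8+ρ ↦ (0, 2, 1, 2, 5) · λ_9+ρ ↦ (0, 0, 1, 2, 1) · λ_10+ρ ↦ (0, 0, 1, 2, 1) · λ_11+ρ ↦ (1, 1, 1, 3, 0) · λ_12+ρ ↦ (1, 1, 1, 3, 0)

Grouping the 12 weights by Ā_11-representative: 4 linkage classes.

[[1, 4, 6, 11, 12], [2], [3, 5, 7, 9, 10], [8]]


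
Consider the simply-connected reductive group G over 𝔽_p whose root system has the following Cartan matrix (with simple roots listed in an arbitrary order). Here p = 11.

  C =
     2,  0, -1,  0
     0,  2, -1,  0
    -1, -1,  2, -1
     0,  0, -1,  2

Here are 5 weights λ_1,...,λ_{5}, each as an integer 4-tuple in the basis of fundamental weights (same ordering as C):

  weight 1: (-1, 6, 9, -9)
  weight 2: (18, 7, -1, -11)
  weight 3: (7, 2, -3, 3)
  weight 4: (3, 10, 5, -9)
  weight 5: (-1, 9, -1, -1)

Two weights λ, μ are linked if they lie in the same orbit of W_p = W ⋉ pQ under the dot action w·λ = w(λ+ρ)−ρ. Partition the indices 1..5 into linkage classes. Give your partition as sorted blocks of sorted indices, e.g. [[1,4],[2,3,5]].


Cartan matrix: type D_4 (|W|=192); un-permuting the 4 rows.

λ_j+ρ reflected into Ā_11 (⟨·,θ^∨⟩≤11); 4-tuples as given:

  λ_1 → (6, 1, 0, 2) · λ_2 → (5, 0, 1, 2) · λ_3 → (6, 1, 0, 2) · λ_4 → (6, 1, 0, 2) · λ_5 → (0, 10, 0, 0)

The 5 indices split into 3 linkage classes (same alcove rep ⇔ same W_11-dot-orbit):

[[1, 3, 4], [2], [5]]


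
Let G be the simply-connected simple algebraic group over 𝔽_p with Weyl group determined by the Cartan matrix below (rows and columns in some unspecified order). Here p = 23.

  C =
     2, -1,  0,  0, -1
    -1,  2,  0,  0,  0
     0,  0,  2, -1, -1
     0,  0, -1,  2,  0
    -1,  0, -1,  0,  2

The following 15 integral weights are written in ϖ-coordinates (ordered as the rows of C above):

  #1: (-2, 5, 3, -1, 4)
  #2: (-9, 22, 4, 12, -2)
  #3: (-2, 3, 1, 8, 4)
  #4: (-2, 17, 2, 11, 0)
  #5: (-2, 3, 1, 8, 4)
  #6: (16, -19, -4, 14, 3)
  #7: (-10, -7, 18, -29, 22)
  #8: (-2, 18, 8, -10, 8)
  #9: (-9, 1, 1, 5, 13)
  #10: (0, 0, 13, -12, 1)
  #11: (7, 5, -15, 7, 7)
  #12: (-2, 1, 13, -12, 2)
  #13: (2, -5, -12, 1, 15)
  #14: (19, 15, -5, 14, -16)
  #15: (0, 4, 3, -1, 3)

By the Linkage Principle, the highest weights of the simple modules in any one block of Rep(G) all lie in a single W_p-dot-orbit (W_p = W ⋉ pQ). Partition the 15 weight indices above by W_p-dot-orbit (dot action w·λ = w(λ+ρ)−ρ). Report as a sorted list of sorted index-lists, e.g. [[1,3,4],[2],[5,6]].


C ↔ A_5 under row/col permutation; |W(A_5)| = 720.

Each λ_j+ρ reduced to Ā_23; 5-tuples below use C's row order:

  1: (1, 5, 4, 0, 4) · 2: (1, 5, 4, 0, 4) · 3: (1, 3, 2, 9, 4) · 4: (1, 7, 3, 2, 0) · 5: (1, 3, 2, 9, 4) · 6: (1, 7, 3, 2, 0) · 7: (1, 5, 4, 0, 4) · 8: (1, 5, 4, 0, 4) · 9: (2, 6, 2, 6, 6) · 10: (1, 1, 3, 11, 2) · 11: (2, 6, 2, 6, 6) · 12: (1, 1, 3, 11, 2) · 13: (1, 3, 2, 9, 4) · 14: (1, 3, 2, 9, 4) · 15: (1, 5, 4, 0, 4)

5 distinct reps among the 15 weights ⇒ 5 W_23-linkage classes:

[[1, 2, 7, 8, 15], [3, 5, 13, 14], [4, 6], [9, 11], [10, 12]]


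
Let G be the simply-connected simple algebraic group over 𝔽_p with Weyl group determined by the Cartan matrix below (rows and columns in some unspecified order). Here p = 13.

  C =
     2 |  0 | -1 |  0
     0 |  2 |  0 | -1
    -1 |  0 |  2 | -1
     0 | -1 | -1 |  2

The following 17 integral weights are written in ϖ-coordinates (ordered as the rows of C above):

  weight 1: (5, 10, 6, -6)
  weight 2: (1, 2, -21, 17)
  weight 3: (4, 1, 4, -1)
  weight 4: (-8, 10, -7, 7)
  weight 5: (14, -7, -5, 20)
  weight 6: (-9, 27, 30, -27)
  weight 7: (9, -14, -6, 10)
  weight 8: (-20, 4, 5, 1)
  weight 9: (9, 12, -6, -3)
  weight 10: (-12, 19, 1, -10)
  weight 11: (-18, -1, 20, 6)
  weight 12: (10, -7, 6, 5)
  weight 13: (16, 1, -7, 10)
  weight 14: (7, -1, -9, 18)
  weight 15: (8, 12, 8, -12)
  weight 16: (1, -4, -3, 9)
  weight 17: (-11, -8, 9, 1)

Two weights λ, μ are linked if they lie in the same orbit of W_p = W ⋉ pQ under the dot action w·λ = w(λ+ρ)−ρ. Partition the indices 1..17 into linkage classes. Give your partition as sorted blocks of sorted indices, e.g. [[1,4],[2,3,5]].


Cartan matrix: type A_4 (|W|=120); un-permuting the 4 rows.

Ā_13 reps of the 17 weights (A_4, coords as presented):

  1: (0, 0, 2, 5)
  2: (5, 2, 5, 0)
  3: (5, 2, 5, 0)
  4: (0, 0, 2, 5)
  5: (0, 5, 2, 4)
  6: (5, 2, 5, 0)
  7: (0, 3, 2, 5)
  8: (0, 0, 2, 5)
  9: (0, 3, 2, 5)
  10: (0, 5, 2, 4)
  11: (0, 5, 2, 4)
  12: (0, 0, 2, 5)
  13: (0, 5, 2, 4)
  14: (0, 0, 2, 5)
  15: (0, 5, 2, 4)
  16: (0, 3, 2, 5)
  17: (5, 2, 5, 0)

These 17 weights hit 4 W_13-dot-orbits; sizes (5, 4, 5, 3):

[[1, 4, 8, 12, 14], [2, 3, 6, 17], [5, 10, 11, 13, 15], [7, 9, 16]]


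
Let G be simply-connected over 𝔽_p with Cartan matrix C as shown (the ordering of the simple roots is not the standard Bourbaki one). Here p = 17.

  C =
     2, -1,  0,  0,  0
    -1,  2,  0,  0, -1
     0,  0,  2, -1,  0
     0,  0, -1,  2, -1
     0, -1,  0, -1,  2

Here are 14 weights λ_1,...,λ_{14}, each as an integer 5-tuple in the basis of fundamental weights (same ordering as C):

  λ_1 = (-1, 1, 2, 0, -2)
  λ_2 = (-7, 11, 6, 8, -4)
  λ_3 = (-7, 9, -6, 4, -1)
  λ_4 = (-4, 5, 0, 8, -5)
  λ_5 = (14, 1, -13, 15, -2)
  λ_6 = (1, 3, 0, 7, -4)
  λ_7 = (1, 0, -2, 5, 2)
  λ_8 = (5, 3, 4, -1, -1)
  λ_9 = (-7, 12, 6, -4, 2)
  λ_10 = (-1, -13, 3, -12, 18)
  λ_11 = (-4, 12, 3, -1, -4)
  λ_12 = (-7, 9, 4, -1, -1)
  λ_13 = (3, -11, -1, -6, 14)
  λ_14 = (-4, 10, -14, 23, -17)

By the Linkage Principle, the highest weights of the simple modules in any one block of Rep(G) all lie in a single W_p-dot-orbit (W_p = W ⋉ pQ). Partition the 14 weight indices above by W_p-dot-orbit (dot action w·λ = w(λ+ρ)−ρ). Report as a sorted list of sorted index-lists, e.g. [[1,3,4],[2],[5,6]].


Cartan matrix: type A_5 (|W|=720); un-permuting the 5 rows.

W_17-reps of the 14 weights in Ā_17 (same 5-coord order as C):

  λ_1 → (0, 1, 3, 0, 1) · λ_2 → (2, 1, 1, 5, 3) · λ_3 → (6, 4, 5, 0, 0) · λ_4 → (2, 1, 1, 5, 3) · λ_5 → (0, 1, 3, 0, 1) · λ_6 → (2, 1, 1, 5, 3) · λ_7 → (2, 1, 1, 5, 3) · λ_8 → (6, 4, 5, 0, 0) · λ_9 → (3, 7, 1, 3, 0) · λ_10 → (6, 4, 5, 0, 0) · λ_11 → (3, 7, 1, 3, 0) · λ_12 → (6, 4, 5, 0, 0) · λ_13 → (6, 4, 5, 0, 0) · λ_14 → (2, 1, 1, 5, 3)

4 distinct reps among the 14 weights ⇒ 4 W_17-linkage classes:

[[1, 5], [2, 4, 6, 7, 14], [3, 8, 10, 12, 13], [9, 11]]


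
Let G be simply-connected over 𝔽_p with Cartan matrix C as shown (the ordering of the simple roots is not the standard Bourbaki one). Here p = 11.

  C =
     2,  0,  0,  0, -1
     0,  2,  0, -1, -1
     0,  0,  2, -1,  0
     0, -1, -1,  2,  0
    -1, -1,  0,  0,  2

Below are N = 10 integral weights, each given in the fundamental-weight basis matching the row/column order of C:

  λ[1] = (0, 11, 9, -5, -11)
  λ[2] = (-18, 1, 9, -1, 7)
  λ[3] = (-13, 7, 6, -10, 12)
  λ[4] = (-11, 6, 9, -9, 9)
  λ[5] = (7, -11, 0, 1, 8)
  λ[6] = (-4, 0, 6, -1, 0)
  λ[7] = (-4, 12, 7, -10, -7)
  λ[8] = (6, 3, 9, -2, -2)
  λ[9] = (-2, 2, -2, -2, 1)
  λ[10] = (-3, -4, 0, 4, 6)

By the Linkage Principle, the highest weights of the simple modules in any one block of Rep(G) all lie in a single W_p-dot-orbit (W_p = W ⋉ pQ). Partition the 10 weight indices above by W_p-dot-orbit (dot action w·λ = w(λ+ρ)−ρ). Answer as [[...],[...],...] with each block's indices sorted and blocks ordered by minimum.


Type A_5, rank 5, |W|=720; reorder rows/cols to standard.

Folding the 10 weights λ_j+ρ into Ā_11 (reps in the given 5-coord order):

  λ_1 → (1, 1, 1, 1, 1)
  λ_2 → (1, 0, 6, 1, 1)
  λ_3 → (1, 0, 6, 1, 1)
  λ_4 → (1, 0, 6, 1, 1)
  λ_5 → (1, 1, 1, 1, 1)
  λ_6 → (1, 0, 6, 1, 1)
  λ_7 → (2, 3, 1, 2, 2)
  λ_8 → (1, 1, 1, 1, 1)
  λ_9 → (1, 1, 1, 1, 1)
  λ_10 → (2, 3, 1, 2, 2)

The 10 indices split into 3 linkage classes (same alcove rep ⇔ same W_11-dot-orbit):

[[1, 5, 8, 9], [2, 3, 4, 6], [7, 10]]


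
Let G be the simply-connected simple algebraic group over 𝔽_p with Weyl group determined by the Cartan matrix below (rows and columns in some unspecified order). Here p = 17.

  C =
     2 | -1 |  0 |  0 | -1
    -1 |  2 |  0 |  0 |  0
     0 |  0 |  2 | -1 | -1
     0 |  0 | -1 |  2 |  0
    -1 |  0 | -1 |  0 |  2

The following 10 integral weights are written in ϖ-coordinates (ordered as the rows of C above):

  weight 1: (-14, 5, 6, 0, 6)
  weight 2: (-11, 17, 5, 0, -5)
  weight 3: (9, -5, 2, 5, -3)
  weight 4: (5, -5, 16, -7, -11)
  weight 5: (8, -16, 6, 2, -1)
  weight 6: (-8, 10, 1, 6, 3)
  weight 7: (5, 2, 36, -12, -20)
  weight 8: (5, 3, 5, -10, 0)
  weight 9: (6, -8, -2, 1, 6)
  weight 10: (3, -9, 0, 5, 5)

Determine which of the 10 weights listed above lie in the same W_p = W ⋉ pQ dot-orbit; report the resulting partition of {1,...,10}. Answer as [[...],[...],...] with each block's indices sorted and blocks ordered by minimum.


Cartan matrix: type A_5 (|W|=720); un-permuting the 5 rows.

Alcove-folded reps (p=17, 10 weights, presented ϖ-order):

    λ_1 → (0, 7, 1, 1, 6)
    λ_2 → (4, 3, 1, 6, 2)
    λ_3 → (4, 4, 1, 6, 2)
    λ_4 → (4, 4, 1, 6, 2)
    λ_5 → (0, 7, 1, 1, 6)
    λ_6 → (4, 4, 1, 6, 2)
    λ_7 → (4, 3, 1, 6, 2)
    λ_8 → (4, 4, 1, 6, 2)
    λ_9 → (0, 7, 1, 1, 6)
    λ_10 → (4, 4, 1, 6, 2)

These 10 weights hit 3 W_17-dot-orbits; sizes (3, 2, 5):

[[1, 5, 9], [2, 7], [3, 4, 6, 8, 10]]


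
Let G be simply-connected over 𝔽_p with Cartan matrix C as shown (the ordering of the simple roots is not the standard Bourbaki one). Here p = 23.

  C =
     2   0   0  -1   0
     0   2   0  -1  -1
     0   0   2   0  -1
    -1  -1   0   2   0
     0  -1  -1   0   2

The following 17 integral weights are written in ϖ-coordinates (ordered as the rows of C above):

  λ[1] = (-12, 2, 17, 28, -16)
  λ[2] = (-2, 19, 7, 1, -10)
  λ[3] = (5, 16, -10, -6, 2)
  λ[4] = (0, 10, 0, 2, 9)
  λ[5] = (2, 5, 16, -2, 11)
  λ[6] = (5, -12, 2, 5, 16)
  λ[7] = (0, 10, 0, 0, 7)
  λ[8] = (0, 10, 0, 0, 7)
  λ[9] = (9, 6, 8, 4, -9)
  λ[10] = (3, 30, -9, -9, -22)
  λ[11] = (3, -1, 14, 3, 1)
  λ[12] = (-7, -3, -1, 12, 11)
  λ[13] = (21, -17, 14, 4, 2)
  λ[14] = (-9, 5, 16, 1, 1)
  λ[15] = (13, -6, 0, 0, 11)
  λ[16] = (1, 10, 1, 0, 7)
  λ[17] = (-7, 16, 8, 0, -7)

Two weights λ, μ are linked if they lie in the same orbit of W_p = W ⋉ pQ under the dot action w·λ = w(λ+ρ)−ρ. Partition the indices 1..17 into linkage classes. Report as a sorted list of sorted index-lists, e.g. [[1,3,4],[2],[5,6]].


Dynkin diagram of C (from the 8 off-diagonal −1 entries): A_5.

Folding the 17 weights λ_j+ρ into Ā_23 (reps in the given 5-coord order):

  [1] (1, 6, 3, 5, 6) · [2] (1, 11, 1, 1, 8) · [3] (1, 6, 3, 5, 6) · [4] (1, 11, 1, 1, 8) · [5] (1, 6, 3, 5, 6) · [6] (1, 6, 3, 5, 6) · [7] (1, 11, 1, 1, 8) · [8] (1, 11, 1, 1, 8) · [9] (10, 1, 1, 4, 7) · [10] (2, 0, 13, 4, 2) · [11] (2, 0, 13, 4, 2) · [12] (6, 2, 0, 5, 10) · [13] (5, 8, 4, 3, 1) · [14] (2, 0, 13, 4, 2) · [15] (10, 1, 1, 4, 7) · [16] (1, 11, 1, 1, 8) · [17] (1, 6, 3, 5, 6)

Partition of {1..17} into 6 W_23-dot-orbits:

[[1, 3, 5, 6, 17], [2, 4, 7, 8, 16], [9, 15], [10, 11, 14], [12], [13]]


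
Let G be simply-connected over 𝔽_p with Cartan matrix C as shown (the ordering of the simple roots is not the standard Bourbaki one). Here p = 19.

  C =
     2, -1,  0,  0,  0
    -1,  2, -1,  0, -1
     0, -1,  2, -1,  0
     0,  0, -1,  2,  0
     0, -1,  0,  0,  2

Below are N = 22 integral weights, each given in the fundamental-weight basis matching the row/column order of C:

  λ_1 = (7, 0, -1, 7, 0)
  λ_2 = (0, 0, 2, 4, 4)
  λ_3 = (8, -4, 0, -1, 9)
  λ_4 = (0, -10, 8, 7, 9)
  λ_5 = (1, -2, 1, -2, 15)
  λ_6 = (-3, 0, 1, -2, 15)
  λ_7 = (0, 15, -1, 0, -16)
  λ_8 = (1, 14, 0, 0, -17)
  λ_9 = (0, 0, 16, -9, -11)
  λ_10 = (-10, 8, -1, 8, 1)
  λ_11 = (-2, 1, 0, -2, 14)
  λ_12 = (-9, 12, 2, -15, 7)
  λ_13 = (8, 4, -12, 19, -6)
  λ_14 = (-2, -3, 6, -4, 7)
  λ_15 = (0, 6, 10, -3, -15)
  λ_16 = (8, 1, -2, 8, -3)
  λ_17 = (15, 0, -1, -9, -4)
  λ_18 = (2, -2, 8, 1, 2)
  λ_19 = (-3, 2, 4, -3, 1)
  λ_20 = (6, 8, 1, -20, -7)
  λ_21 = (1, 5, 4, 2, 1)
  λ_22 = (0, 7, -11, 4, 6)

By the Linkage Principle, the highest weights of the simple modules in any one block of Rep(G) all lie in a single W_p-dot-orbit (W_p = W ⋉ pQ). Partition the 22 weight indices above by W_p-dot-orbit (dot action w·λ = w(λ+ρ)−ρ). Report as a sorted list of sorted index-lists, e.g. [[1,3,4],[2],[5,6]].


C ↔ D_5 under row/col permutation; |W(D_5)| = 1920.

Each λ_j+ρ reduced to Ā_19; 5-tuples below use C's row order:

  [1] (8, 1, 0, 8, 1);  [2] (1, 1, 3, 5, 5);  [3] (6, 1, 0, 2, 7);  [4] (8, 1, 0, 8, 1);  [5] (1, 1, 0, 1, 15);  [6] (1, 1, 0, 1, 15);  [7] (1, 1, 0, 1, 15);  [8] (1, 1, 0, 1, 15);  [9] (8, 1, 0, 8, 1);  [10] (8, 1, 0, 8, 1);  [11] (1, 1, 0, 1, 15);  [12] (2, 1, 3, 2, 2);  [13] (1, 1, 3, 5, 5);  [14] (2, 1, 1, 3, 5);  [15] (6, 1, 0, 2, 7);  [16] (8, 1, 0, 8, 1);  [17] (6, 1, 0, 2, 7);  [18] (2, 1, 3, 2, 2);  [19] (2, 1, 3, 2, 2);  [20] (6, 1, 0, 2, 7);  [21] (2, 1, 3, 2, 2);  [22] (1, 1, 3, 5, 5)

Linkage partition of the 22 weights (6 classes, p=19):

[[1, 4, 9, 10, 16], [2, 13, 22], [3, 15, 17, 20], [5, 6, 7, 8, 11], [12, 18, 19, 21], [14]]


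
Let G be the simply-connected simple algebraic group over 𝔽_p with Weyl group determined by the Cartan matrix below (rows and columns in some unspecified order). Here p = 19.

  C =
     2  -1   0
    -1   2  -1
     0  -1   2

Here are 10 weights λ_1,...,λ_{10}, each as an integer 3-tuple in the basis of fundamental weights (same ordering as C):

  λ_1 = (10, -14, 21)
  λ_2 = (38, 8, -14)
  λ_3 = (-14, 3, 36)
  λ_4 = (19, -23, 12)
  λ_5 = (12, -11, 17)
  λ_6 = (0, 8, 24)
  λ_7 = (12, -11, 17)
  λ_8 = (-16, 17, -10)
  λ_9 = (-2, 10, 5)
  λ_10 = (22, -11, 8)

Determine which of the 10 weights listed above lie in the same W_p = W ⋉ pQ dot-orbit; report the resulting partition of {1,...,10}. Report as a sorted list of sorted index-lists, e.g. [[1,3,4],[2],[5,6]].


C ↔ A_3 under row/col permutation; |W(A_3)| = 24.

Alcove-folded reps (p=19, 10 weights, presented ϖ-order):

  λ_1+ρ ↦ (1, 10, 6);  λ_2+ρ ↦ (9, 6, 3);  λ_3+ρ ↦ (9, 6, 3);  λ_4+ρ ↦ (1, 10, 6);  λ_5+ρ ↦ (1, 10, 6);  λ_6+ρ ↦ (9, 6, 3);  λ_7+ρ ↦ (1, 10, 6);  λ_8+ρ ↦ (9, 6, 3);  λ_9+ρ ↦ (1, 10, 6);  λ_10+ρ ↦ (9, 6, 3)

The 10 indices split into 2 linkage classes (same alcove rep ⇔ same W_19-dot-orbit):

[[1, 4, 5, 7, 9], [2, 3, 6, 8, 10]]


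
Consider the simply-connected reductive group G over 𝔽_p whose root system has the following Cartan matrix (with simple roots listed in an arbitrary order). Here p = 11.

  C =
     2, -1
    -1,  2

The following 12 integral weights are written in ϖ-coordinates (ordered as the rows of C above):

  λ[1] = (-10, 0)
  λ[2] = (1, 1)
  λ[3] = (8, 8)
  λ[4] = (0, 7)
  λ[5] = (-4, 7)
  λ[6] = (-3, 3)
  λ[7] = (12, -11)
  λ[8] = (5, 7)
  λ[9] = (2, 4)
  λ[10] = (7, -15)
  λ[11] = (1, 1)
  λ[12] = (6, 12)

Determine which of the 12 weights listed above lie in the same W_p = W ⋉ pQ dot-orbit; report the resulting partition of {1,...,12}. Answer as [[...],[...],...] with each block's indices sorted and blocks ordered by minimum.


C ↔ A_2 under row/col permutation; |W(A_2)| = 6.

Folding the 12 weights λ_j+ρ into Ā_11 (reps in the given 2-coord order):

    [1] (1, 8)
    [2] (2, 2)
    [3] (2, 2)
    [4] (1, 8)
    [5] (3, 5)
    [6] (2, 2)
    [7] (1, 8)
    [8] (3, 5)
    [9] (3, 5)
    [10] (3, 5)
    [11] (2, 2)
    [12] (2, 2)

3 distinct reps among the 12 weights ⇒ 3 W_11-linkage classes:

[[1, 4, 7], [2, 3, 6, 11, 12], [5, 8, 9, 10]]


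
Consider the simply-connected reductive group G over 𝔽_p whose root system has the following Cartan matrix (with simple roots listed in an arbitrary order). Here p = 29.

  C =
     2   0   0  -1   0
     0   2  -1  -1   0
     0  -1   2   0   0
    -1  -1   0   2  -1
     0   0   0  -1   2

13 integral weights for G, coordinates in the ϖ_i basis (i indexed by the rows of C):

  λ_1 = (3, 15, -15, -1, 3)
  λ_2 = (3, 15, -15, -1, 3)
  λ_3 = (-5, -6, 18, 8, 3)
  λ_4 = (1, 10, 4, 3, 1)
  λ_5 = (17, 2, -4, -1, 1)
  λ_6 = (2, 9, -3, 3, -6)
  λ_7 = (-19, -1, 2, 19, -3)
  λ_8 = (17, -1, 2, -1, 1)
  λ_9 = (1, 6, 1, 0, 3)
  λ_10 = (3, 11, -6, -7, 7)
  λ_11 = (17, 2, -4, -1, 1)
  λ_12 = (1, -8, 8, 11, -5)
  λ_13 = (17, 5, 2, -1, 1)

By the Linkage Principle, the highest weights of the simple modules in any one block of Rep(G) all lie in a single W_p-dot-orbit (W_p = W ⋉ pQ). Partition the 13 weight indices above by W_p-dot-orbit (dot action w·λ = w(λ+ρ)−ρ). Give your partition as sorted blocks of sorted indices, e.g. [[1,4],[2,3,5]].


Dynkin diagram of C (from the 8 off-diagonal −1 entries): D_5.

Alcove-folded reps (p=29, 13 weights, presented ϖ-order):

  λ_1+ρ ↦ (4, 2, 14, 0, 4)
  λ_2+ρ ↦ (4, 2, 14, 0, 4)
  λ_3+ρ ↦ (4, 2, 14, 0, 4)
  λ_4+ρ ↦ (2, 1, 5, 4, 2)
  λ_5+ρ ↦ (18, 0, 3, 0, 2)
  λ_6+ρ ↦ (2, 7, 2, 1, 4)
  λ_7+ρ ↦ (18, 0, 3, 0, 2)
  λ_8+ρ ↦ (18, 0, 3, 0, 2)
  λ_9+ρ ↦ (2, 7, 2, 1, 4)
  λ_10+ρ ↦ (2, 1, 5, 4, 2)
  λ_11+ρ ↦ (18, 0, 3, 0, 2)
  λ_12+ρ ↦ (2, 7, 2, 1, 4)
  λ_13+ρ ↦ (18, 0, 3, 0, 2)

Linkage partition of the 13 weights (4 classes, p=29):

[[1, 2, 3], [4, 10], [5, 7, 8, 11, 13], [6, 9, 12]]


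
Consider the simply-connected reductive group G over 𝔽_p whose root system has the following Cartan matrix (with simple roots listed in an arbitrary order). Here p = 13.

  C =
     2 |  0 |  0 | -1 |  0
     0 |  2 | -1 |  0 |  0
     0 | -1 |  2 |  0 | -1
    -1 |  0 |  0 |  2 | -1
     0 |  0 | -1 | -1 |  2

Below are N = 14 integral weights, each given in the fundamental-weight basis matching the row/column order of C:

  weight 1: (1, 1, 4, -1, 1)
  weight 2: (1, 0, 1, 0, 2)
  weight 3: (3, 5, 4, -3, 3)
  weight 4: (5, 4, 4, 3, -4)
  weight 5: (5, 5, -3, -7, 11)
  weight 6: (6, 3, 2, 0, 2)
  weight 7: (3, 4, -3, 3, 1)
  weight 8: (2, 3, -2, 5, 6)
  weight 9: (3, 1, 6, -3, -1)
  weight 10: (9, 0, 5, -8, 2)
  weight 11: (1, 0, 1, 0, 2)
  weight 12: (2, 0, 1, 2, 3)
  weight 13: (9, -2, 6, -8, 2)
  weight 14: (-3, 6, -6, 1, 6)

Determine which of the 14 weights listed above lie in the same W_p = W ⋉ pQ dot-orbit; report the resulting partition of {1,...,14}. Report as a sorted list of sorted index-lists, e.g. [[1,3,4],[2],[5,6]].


Root system A_5: the 5×5 matrix C matches after relabeling.

Each λ_j+ρ reduced to Ā_13; 5-tuples below use C's row order:

  λ_1 → (2, 2, 5, 0, 2);  λ_2 → (2, 1, 2, 1, 3);  λ_3 → (2, 2, 5, 0, 2);  λ_4 → (2, 1, 2, 1, 3);  λ_5 → (3, 1, 2, 3, 4);  λ_6 → (2, 1, 2, 1, 3);  λ_7 → (4, 3, 2, 4, 0);  λ_8 → (3, 1, 2, 3, 4);  λ_9 → (2, 2, 5, 0, 2);  λ_10 → (3, 1, 2, 3, 4);  λ_11 → (2, 1, 2, 1, 3);  λ_12 → (3, 1, 2, 3, 4);  λ_13 → (3, 1, 2, 3, 4);  λ_14 → (2, 2, 5, 0, 2)

Partition of {1..14} into 4 W_13-dot-orbits:

[[1, 3, 9, 14], [2, 4, 6, 11], [5, 8, 10, 12, 13], [7]]


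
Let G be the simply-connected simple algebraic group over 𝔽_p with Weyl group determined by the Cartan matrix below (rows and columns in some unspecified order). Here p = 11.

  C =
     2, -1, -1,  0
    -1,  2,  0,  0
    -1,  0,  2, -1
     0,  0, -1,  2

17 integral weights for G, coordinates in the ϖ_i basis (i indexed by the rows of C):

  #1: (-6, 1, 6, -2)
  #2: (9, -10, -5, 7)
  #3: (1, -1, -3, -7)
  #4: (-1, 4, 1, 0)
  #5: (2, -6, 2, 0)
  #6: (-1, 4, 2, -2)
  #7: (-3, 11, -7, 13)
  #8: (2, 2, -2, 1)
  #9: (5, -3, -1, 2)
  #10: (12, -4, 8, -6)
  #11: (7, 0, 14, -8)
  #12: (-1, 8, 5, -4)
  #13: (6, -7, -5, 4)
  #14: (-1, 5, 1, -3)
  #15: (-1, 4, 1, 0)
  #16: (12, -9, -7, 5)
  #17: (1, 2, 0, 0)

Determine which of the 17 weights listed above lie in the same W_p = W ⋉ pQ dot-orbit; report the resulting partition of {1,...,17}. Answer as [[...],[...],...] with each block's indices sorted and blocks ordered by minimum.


Cartan matrix: type A_4 (|W|=120); un-permuting the 4 rows.

Each λ_j+ρ reduced to Ā_11; 4-tuples below use C's row order:

  λ_1+ρ ↦ (2, 3, 1, 1) · λ_2+ρ ↦ (3, 3, 1, 1) · λ_3+ρ ↦ (0, 6, 0, 2) · λ_4+ρ ↦ (0, 5, 2, 1) · λ_5+ρ ↦ (2, 3, 1, 1) · λ_6+ρ ↦ (0, 5, 2, 1) · λ_7+ρ ↦ (3, 3, 1, 1) · λ_8+ρ ↦ (2, 3, 1, 1) · λ_9+ρ ↦ (4, 2, 0, 3) · λ_10+ρ ↦ (0, 5, 2, 1) · λ_11+ρ ↦ (2, 3, 1, 1) · λ_12+ρ ↦ (0, 5, 2, 1) · λ_13+ρ ↦ (3, 3, 1, 1) · λ_14+ρ ↦ (0, 6, 0, 2) · λ_15+ρ ↦ (0, 5, 2, 1) · λ_16+ρ ↦ (1, 5, 3, 2) · λ_17+ρ ↦ (2, 3, 1, 1)

These 17 weights hit 6 W_11-dot-orbits; sizes (5, 3, 2, 5, 1, 1):

[[1, 5, 8, 11, 17], [2, 7, 13], [3, 14], [4, 6, 10, 12, 15], [9], [16]]


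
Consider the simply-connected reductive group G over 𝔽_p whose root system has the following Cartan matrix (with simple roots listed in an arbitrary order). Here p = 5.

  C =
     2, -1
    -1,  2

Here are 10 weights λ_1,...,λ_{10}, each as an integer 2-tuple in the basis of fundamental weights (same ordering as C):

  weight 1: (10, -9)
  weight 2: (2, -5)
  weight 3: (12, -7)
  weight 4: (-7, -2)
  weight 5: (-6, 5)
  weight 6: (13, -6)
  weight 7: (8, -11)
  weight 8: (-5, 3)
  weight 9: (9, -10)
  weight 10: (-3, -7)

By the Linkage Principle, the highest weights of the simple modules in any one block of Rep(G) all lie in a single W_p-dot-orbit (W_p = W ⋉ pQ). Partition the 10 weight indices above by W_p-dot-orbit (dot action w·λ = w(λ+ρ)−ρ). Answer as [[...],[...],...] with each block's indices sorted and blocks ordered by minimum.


C ↔ A_2 under row/col permutation; |W(A_2)| = 6.

Each λ_j+ρ reduced to Ā_5; 2-tuples below use C's row order:

  [1] (2, 1)
  [2] (1, 3)
  [3] (2, 1)
  [4] (1, 3)
  [5] (4, 0)
  [6] (4, 0)
  [7] (4, 0)
  [8] (4, 0)
  [9] (4, 0)
  [10] (2, 1)

3 distinct reps among the 10 weights ⇒ 3 W_5-linkage classes:

[[1, 3, 10], [2, 4], [5, 6, 7, 8, 9]]


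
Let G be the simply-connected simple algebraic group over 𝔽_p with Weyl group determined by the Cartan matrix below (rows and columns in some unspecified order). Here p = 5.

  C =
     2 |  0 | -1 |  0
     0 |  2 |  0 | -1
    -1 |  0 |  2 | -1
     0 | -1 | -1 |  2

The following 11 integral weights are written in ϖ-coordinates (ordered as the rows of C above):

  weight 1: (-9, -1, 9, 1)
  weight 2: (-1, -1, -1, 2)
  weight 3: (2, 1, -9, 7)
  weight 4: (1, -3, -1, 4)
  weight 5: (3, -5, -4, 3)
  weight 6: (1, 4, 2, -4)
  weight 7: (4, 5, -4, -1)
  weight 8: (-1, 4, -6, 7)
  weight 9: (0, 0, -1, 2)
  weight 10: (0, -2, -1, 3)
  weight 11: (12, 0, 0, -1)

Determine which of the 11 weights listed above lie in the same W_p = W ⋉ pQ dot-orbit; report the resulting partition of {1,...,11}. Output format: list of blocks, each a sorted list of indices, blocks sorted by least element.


Cartan matrix: type A_4 (|W|=120); un-permuting the 4 rows.

λ_j+ρ reflected into Ā_5 (⟨·,θ^∨⟩≤5); 4-tuples as given:

  λ_1 → (0, 0, 1, 2) · λ_2 → (0, 0, 0, 3) · λ_3 → (0, 0, 0, 3) · λ_4 → (0, 0, 0, 3) · λ_5 → (1, 1, 0, 3) · λ_6 → (0, 0, 0, 3) · λ_7 → (0, 0, 1, 2) · λ_8 → (0, 0, 0, 3) · λ_9 → (1, 1, 0, 3) · λ_10 → (1, 1, 0, 3) · λ_11 → (1, 1, 0, 3)

Linkage partition of the 11 weights (3 classes, p=5):

[[1, 7], [2, 3, 4, 6, 8], [5, 9, 10, 11]]


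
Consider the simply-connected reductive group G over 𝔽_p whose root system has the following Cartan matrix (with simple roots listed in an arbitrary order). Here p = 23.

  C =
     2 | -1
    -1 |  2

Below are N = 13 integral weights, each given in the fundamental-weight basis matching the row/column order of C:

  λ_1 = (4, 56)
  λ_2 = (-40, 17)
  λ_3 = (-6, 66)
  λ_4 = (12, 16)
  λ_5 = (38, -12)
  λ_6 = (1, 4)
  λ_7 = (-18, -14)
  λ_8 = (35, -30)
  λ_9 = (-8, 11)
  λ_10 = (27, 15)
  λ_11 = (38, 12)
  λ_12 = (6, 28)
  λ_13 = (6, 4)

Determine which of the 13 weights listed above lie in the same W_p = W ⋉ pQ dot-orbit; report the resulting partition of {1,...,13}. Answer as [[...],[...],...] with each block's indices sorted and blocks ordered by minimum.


A_2 Cartan matrix, 2 simple roots permuted; ρ=(1,1).

Alcove-folded reps (p=23, 13 weights, presented ϖ-order):

  [1] (7, 5) · [2] (2, 5) · [3] (2, 5) · [4] (6, 10) · [5] (7, 5) · [6] (2, 5) · [7] (6, 10) · [8] (6, 10) · [9] (7, 5) · [10] (2, 5) · [11] (6, 10) · [12] (6, 10) · [13] (7, 5)

Grouping the 13 weights by Ā_23-representative: 3 linkage classes.

[[1, 5, 9, 13], [2, 3, 6, 10], [4, 7, 8, 11, 12]]


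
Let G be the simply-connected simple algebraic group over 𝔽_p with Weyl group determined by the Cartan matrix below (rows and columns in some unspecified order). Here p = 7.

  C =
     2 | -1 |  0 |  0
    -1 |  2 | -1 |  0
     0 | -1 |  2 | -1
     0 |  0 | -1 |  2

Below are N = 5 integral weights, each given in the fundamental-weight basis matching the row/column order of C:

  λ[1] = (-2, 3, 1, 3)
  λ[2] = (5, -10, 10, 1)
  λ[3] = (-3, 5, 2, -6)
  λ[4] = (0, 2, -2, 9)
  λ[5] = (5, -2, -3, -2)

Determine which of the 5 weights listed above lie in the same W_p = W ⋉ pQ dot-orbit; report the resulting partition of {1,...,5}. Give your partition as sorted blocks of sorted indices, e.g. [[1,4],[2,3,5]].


Cartan matrix: type A_4 (|W|=120); un-permuting the 4 rows.

W_7-reps of the 5 weights in Ā_7 (same 4-coord order as C):

  λ_1+ρ ↦ (2, 1, 2, 1) · λ_2+ρ ↦ (2, 1, 2, 1) · λ_3+ρ ↦ (0, 2, 2, 1) · λ_4+ρ ↦ (2, 1, 2, 1) · λ_5+ρ ↦ (2, 1, 2, 1)

Grouping the 5 weights by Ā_7-representative: 2 linkage classes.

[[1, 2, 4, 5], [3]]


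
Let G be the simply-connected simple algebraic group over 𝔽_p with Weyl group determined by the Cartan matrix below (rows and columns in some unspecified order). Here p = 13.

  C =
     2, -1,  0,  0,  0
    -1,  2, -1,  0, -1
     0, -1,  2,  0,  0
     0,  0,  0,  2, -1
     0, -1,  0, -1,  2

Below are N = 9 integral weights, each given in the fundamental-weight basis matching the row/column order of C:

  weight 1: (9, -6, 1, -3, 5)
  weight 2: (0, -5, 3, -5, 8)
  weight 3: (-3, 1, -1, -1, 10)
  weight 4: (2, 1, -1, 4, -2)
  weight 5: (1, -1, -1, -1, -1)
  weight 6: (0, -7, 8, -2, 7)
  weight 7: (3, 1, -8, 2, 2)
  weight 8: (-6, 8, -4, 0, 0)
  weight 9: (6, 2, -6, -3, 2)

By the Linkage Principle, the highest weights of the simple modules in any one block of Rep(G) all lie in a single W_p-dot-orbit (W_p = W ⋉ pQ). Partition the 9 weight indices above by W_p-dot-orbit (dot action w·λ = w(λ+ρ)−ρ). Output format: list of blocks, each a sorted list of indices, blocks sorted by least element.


C ↔ D_5 under row/col permutation; |W(D_5)| = 1920.

λ_j+ρ reflected into Ā_13 (⟨·,θ^∨⟩≤13); 5-tuples as given:

  [1] (5, 1, 3, 1, 1) · [2] (3, 1, 0, 4, 1) · [3] (2, 0, 0, 0, 0) · [4] (3, 1, 0, 4, 1) · [5] (2, 0, 0, 0, 0) · [6] (5, 1, 3, 1, 1) · [7] (1, 2, 2, 1, 2) · [8] (5, 1, 3, 1, 1) · [9] (5, 1, 3, 1, 1)

Grouping the 9 weights by Ā_13-representative: 4 linkage classes.

[[1, 6, 8, 9], [2, 4], [3, 5], [7]]


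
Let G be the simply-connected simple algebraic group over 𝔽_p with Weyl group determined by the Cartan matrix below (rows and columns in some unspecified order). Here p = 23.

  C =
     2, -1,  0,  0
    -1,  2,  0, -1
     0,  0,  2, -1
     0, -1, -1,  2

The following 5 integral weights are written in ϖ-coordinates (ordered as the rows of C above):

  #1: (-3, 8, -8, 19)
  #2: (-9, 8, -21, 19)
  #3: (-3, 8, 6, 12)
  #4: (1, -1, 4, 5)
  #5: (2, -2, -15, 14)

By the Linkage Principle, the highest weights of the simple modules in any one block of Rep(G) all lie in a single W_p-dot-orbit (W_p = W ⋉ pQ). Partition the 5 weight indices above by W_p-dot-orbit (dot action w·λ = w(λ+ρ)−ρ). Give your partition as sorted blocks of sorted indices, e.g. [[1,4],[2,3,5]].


A_4 Cartan matrix, 4 simple roots permuted; ρ=(1,1,1,1).

Ā_23 reps of the 5 weights (A_4, coords as presented):

  λ_1+ρ ↦ (4, 3, 1, 13)
  λ_2+ρ ↦ (2, 1, 14, 0)
  λ_3+ρ ↦ (4, 3, 1, 13)
  λ_4+ρ ↦ (2, 0, 5, 6)
  λ_5+ρ ↦ (2, 1, 14, 0)

The 5 indices split into 3 linkage classes (same alcove rep ⇔ same W_23-dot-orbit):

[[1, 3], [2, 5], [4]]


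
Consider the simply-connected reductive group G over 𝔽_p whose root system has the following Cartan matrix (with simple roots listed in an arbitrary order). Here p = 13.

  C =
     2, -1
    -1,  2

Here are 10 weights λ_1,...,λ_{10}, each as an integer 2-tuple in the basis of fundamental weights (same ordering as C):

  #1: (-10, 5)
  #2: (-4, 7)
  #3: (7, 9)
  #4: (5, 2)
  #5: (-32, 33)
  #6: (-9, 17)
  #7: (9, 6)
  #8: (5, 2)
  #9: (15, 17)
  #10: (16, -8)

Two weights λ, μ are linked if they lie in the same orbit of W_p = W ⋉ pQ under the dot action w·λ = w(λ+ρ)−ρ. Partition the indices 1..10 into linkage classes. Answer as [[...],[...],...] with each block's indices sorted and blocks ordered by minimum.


C ↔ A_2 under row/col permutation; |W(A_2)| = 6.

Alcove-folded reps (p=13, 10 weights, presented ϖ-order):

  [1] (6, 3) · [2] (3, 5) · [3] (3, 5) · [4] (6, 3) · [5] (3, 5) · [6] (3, 5) · [7] (6, 3) · [8] (6, 3) · [9] (3, 5) · [10] (6, 3)

The 10 indices split into 2 linkage classes (same alcove rep ⇔ same W_13-dot-orbit):

[[1, 4, 7, 8, 10], [2, 3, 5, 6, 9]]


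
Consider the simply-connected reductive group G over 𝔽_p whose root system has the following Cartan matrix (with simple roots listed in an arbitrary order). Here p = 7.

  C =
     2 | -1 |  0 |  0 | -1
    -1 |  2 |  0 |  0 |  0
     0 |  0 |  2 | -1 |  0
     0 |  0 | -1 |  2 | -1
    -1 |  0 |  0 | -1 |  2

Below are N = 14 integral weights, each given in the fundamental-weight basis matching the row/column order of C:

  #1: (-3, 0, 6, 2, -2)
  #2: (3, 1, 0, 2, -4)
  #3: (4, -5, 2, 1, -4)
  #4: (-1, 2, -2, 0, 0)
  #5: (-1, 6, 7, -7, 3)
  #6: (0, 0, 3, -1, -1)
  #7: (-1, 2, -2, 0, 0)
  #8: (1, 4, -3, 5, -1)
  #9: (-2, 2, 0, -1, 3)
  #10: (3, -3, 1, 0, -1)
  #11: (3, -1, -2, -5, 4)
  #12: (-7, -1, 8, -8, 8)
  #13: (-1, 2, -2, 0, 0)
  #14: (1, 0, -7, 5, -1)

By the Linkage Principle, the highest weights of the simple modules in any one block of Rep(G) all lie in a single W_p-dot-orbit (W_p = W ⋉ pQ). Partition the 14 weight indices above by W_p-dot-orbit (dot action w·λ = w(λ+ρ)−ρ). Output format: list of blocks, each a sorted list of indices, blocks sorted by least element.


C ↔ A_5 under row/col permutation; |W(A_5)| = 720.

Alcove-folded reps (p=7, 14 weights, presented ϖ-order):

  [1] (1, 1, 4, 0, 0) · [2] (1, 2, 1, 0, 3) · [3] (2, 2, 2, 1, 0) · [4] (0, 3, 1, 0, 1) · [5] (1, 1, 4, 0, 0) · [6] (1, 1, 4, 0, 0) · [7] (0, 3, 1, 0, 1) · [8] (1, 1, 4, 0, 0) · [9] (1, 2, 1, 0, 3) · [10] (2, 2, 2, 1, 0) · [11] (2, 2, 2, 1, 0) · [12] (2, 2, 2, 1, 0) · [13] (0, 3, 1, 0, 1) · [14] (1, 1, 4, 0, 0)

4 distinct reps among the 14 weights ⇒ 4 W_7-linkage classes:

[[1, 5, 6, 8, 14], [2, 9], [3, 10, 11, 12], [4, 7, 13]]


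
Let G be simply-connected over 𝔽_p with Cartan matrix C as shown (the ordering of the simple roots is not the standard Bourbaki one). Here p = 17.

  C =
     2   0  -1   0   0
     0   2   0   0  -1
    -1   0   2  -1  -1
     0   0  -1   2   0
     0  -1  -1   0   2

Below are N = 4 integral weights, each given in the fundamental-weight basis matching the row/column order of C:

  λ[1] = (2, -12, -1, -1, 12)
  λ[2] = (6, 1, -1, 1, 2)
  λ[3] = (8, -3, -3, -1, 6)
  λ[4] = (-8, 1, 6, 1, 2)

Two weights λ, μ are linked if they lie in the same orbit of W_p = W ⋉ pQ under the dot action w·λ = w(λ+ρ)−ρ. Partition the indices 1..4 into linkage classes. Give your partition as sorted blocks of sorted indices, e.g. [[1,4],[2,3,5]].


D_5 Cartan matrix, 5 simple roots permuted; ρ=(1,1,1,1,1).

Folding the 4 weights λ_j+ρ into Ā_17 (reps in the given 5-coord order):

  1: (3, 11, 0, 0, 1) · 2: (7, 2, 0, 2, 3) · 3: (7, 2, 0, 2, 3) · 4: (7, 2, 0, 2, 3)

These 4 weights hit 2 W_17-dot-orbits; sizes (1, 3):

[[1], [2, 3, 4]]


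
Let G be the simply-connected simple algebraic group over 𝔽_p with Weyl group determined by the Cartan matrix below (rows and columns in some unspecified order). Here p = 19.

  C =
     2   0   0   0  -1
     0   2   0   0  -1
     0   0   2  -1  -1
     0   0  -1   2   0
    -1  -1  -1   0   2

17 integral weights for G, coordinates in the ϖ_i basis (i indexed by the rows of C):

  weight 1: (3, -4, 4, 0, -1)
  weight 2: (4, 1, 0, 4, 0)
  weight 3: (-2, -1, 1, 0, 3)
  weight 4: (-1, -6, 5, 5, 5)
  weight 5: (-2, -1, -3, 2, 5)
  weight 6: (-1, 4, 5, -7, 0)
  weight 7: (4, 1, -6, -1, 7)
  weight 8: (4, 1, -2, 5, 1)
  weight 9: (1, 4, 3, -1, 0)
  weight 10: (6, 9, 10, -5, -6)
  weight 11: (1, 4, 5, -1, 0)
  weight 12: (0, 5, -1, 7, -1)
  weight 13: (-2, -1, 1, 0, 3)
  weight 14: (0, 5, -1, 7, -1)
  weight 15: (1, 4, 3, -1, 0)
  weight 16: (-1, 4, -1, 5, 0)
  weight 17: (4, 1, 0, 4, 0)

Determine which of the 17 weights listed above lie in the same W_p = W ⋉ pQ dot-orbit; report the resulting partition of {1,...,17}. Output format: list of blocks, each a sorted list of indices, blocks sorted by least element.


Cartan matrix: type D_5 (|W|=1920); un-permuting the 5 rows.

Alcove-folded reps (p=19, 17 weights, presented ϖ-order):

  λ_1 → (1, 0, 2, 1, 3)
  λ_2 → (5, 2, 1, 5, 1)
  λ_3 → (1, 0, 2, 1, 3)
  λ_4 → (0, 5, 0, 6, 1)
  λ_5 → (1, 0, 2, 1, 3)
  λ_6 → (0, 5, 0, 6, 1)
  λ_7 → (5, 2, 0, 5, 3)
  λ_8 → (5, 2, 1, 5, 1)
  λ_9 → (2, 5, 4, 0, 1)
  λ_10 → (2, 5, 4, 0, 1)
  λ_11 → (2, 5, 4, 0, 1)
  λ_12 → (1, 6, 0, 8, 0)
  λ_13 → (1, 0, 2, 1, 3)
  λ_14 → (1, 6, 0, 8, 0)
  λ_15 → (2, 5, 4, 0, 1)
  λ_16 → (0, 5, 0, 6, 1)
  λ_17 → (5, 2, 1, 5, 1)

6 distinct reps among the 17 weights ⇒ 6 W_19-linkage classes:

[[1, 3, 5, 13], [2, 8, 17], [4, 6, 16], [7], [9, 10, 11, 15], [12, 14]]


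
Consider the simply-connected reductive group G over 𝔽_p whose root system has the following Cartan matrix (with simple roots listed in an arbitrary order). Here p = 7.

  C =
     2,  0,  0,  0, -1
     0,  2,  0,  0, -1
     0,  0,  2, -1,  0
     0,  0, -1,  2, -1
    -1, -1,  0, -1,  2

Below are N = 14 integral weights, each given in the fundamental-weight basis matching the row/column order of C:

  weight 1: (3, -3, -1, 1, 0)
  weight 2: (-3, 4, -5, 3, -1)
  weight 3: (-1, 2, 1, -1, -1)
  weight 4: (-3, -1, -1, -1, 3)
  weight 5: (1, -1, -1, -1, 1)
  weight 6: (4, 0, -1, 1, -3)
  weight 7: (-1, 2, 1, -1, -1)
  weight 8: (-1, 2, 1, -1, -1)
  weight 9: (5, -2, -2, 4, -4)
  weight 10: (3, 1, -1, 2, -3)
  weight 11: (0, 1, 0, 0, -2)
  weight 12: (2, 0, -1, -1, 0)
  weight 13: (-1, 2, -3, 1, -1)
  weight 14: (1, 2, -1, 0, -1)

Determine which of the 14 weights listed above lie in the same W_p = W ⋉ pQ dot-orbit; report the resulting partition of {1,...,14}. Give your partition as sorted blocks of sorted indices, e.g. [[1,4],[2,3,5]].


C ↔ D_5 under row/col permutation; |W(D_5)| = 1920.

Folding the 14 weights λ_j+ρ into Ā_7 (reps in the given 5-coord order):

  λ_1 → (3, 1, 0, 0, 1)
  λ_2 → (0, 3, 2, 0, 0)
  λ_3 → (0, 3, 2, 0, 0)
  λ_4 → (2, 0, 0, 0, 2)
  λ_5 → (2, 0, 0, 0, 2)
  λ_6 → (3, 1, 0, 0, 1)
  λ_7 → (0, 3, 2, 0, 0)
  λ_8 → (0, 3, 2, 0, 0)
  λ_9 → (2, 3, 0, 1, 0)
  λ_10 → (2, 0, 0, 0, 2)
  λ_11 → (0, 1, 1, 0, 1)
  λ_12 → (3, 1, 0, 0, 1)
  λ_13 → (0, 3, 2, 0, 0)
  λ_14 → (2, 3, 0, 1, 0)

5 distinct reps among the 14 weights ⇒ 5 W_7-linkage classes:

[[1, 6, 12], [2, 3, 7, 8, 13], [4, 5, 10], [9, 14], [11]]


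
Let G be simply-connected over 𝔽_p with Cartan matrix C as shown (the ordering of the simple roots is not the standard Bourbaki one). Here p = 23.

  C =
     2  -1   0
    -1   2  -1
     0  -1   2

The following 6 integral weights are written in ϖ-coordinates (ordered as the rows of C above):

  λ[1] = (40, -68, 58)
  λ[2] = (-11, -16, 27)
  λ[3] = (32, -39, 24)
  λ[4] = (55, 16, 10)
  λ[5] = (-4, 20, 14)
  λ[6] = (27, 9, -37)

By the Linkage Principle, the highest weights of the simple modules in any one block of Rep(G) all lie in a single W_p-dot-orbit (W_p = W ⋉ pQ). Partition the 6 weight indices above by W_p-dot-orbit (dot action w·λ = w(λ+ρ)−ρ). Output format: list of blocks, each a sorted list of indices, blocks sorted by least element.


Root system A_3: the 3×3 matrix C matches after relabeling.

Folding the 6 weights λ_j+ρ into Ā_23 (reps in the given 3-coord order):

  1: (10, 8, 2);  2: (10, 8, 2);  3: (10, 8, 2);  4: (4, 6, 5);  5: (10, 8, 2);  6: (10, 8, 2)

2 distinct reps among the 6 weights ⇒ 2 W_23-linkage classes:

[[1, 2, 3, 5, 6], [4]]


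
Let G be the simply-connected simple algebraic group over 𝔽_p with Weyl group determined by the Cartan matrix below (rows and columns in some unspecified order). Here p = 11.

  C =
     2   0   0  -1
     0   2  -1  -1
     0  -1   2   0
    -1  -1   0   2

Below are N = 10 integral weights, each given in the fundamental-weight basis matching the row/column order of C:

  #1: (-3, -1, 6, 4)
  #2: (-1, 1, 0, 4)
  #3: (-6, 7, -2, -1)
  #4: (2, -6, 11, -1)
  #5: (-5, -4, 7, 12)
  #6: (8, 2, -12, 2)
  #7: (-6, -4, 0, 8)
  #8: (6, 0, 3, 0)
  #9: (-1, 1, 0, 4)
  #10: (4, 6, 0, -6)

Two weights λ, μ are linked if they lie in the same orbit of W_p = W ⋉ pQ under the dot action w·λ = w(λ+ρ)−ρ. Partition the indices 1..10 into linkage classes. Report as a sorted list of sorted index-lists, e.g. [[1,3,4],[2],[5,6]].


Root system A_4: the 4×4 matrix C matches after relabeling.

Each λ_j+ρ reduced to Ā_11; 4-tuples below use C's row order:

  λ_1+ρ ↦ (1, 0, 6, 3);  λ_2+ρ ↦ (0, 2, 1, 5);  λ_3+ρ ↦ (0, 2, 1, 5);  λ_4+ρ ↦ (1, 0, 6, 3);  λ_5+ρ ↦ (3, 1, 2, 3);  λ_6+ρ ↦ (0, 2, 1, 5);  λ_7+ρ ↦ (5, 1, 2, 1);  λ_8+ρ ↦ (5, 1, 2, 1);  λ_9+ρ ↦ (0, 2, 1, 5);  λ_10+ρ ↦ (0, 2, 1, 5)

Grouping the 10 weights by Ā_11-representative: 4 linkage classes.

[[1, 4], [2, 3, 6, 9, 10], [5], [7, 8]]
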